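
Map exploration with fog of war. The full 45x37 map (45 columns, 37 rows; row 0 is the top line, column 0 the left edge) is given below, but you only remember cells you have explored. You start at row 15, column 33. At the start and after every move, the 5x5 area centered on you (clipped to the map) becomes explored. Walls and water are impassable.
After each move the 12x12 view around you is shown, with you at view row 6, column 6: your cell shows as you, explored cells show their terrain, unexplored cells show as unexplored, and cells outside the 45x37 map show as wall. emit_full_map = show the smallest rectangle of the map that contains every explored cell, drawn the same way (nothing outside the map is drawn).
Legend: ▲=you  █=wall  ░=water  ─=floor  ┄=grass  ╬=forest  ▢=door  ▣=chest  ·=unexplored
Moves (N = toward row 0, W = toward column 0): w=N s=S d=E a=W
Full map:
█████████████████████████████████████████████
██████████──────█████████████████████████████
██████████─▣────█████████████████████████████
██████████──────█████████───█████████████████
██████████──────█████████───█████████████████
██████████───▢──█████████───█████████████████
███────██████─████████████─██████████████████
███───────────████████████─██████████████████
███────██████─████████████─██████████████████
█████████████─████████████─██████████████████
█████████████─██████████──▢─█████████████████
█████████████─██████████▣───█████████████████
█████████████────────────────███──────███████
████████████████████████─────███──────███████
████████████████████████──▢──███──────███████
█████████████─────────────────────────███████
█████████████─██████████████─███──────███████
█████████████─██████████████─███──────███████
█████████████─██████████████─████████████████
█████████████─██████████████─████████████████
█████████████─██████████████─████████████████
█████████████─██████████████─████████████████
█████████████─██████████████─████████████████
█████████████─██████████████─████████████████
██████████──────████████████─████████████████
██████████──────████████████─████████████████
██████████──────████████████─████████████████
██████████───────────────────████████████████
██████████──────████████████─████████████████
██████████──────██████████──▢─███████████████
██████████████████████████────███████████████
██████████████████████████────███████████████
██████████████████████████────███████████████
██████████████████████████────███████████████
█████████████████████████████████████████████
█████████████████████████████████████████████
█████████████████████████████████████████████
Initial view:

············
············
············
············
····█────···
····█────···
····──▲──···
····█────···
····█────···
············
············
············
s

············
············
············
····█────···
····█────···
····─────···
····█─▲──···
····█────···
····█████···
············
············
············

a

············
············
············
·····█────··
····██────··
····──────··
····██▲───··
····██────··
····██████··
············
············
············

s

············
············
·····█────··
····██────··
····──────··
····██────··
····██▲───··
····██████··
····█████···
············
············
············

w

············
············
············
·····█────··
····██────··
····──────··
····██▲───··
····██────··
····██████··
····█████···
············
············

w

············
············
············
············
····██────··
····██────··
····──▲───··
····██────··
····██────··
····██████··
····█████···
············

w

············
············
············
············
····██───···
····██────··
····██▲───··
····──────··
····██────··
····██────··
····██████··
····█████···

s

············
············
············
····██───···
····██────··
····██────··
····──▲───··
····██────··
····██────··
····██████··
····█████···
············

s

············
············
····██───···
····██────··
····██────··
····──────··
····██▲───··
····██────··
····██████··
····█████···
············
············

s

············
····██───···
····██────··
····██────··
····──────··
····██────··
····██▲───··
····██████··
····█████···
············
············
············

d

············
···██───····
···██────···
···██────···
···──────···
···██────···
···██─▲──···
···██████···
···██████···
············
············
············

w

············
············
···██───····
···██────···
···██────···
···──────···
···██─▲──···
···██────···
···██████···
···██████···
············
············

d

············
············
··██───·····
··██────····
··██─────···
··───────···
··██──▲──···
··██─────···
··███████···
··██████····
············
············

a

············
············
···██───····
···██────···
···██─────··
···───────··
···██─▲───··
···██─────··
···███████··
···██████···
············
············

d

············
············
··██───·····
··██────····
··██─────···
··───────···
··██──▲──···
··██─────···
··███████···
··██████····
············
············

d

············
············
·██───······
·██────·····
·██──────···
·────────···
·██───▲──···
·██──────···
·████████···
·██████·····
············
············

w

············
············
············
·██───······
·██──────···
·██──────···
·─────▲──···
·██──────···
·██──────···
·████████···
·██████·····
············

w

············
············
············
············
·██──────···
·██──────···
·██───▲──···
·────────···
·██──────···
·██──────···
·████████···
·██████·····

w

············
············
············
············
····█████···
·██──────···
·██───▲──···
·██──────···
·────────···
·██──────···
·██──────···
·████████···

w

············
············
············
············
····█████···
····█████···
·██───▲──···
·██──────···
·██──────···
·────────···
·██──────···
·██──────···

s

············
············
············
····█████···
····█████···
·██──────···
·██───▲──···
·██──────···
·────────···
·██──────···
·██──────···
·████████···

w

············
············
············
············
····█████···
····█████···
·██───▲──···
·██──────···
·██──────···
·────────···
·██──────···
·██──────···

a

············
············
············
············
····██████··
····██████··
··██──▲───··
··██──────··
··██──────··
··────────··
··██──────··
··██──────··

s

············
············
············
····██████··
····██████··
··██──────··
··██──▲───··
··██──────··
··────────··
··██──────··
··██──────··
··████████··

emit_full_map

··██████
··██████
██──────
██──▲───
██──────
────────
██──────
██──────
████████
██████··


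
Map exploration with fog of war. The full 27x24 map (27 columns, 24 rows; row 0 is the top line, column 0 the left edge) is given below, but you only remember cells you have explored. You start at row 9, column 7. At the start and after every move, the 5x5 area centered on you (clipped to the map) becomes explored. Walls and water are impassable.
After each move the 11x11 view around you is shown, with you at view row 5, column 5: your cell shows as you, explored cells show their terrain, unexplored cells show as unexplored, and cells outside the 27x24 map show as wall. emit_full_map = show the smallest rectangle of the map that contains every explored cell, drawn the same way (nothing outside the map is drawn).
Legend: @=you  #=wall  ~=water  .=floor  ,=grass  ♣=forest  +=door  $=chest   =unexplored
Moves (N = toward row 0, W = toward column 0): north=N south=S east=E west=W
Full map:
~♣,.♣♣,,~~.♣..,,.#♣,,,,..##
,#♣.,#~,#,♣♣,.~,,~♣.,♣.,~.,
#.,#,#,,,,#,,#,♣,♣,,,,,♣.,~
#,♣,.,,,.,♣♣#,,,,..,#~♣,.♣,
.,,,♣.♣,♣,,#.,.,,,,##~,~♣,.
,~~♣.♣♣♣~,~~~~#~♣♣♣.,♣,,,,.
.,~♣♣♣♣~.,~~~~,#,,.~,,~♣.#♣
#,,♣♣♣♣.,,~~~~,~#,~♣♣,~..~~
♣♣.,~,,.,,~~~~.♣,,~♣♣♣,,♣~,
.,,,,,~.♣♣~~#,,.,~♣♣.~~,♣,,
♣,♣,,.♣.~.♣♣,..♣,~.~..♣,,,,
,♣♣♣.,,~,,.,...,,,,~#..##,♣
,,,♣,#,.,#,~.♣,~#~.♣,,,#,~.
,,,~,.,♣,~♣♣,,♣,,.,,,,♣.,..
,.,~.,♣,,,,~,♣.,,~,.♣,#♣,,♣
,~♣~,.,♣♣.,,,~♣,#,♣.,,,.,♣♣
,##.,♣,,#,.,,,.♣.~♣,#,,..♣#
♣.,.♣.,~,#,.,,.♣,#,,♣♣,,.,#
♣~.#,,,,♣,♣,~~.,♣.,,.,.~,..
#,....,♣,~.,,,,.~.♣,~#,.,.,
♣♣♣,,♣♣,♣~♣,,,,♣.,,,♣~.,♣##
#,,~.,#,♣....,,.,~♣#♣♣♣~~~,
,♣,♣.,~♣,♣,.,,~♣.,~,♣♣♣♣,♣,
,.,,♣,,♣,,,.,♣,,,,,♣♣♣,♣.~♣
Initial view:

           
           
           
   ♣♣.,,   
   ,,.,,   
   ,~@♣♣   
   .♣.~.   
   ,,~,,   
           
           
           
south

           
           
   ♣♣.,,   
   ,,.,,   
   ,~.♣♣   
   .♣@~.   
   ,,~,,   
   #,.,#   
           
           
           

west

           
           
    ♣♣.,,  
   ~,,.,,  
   ,,~.♣♣  
   ,.@.~.  
   .,,~,,  
   ,#,.,#  
           
           
           

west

           
           
     ♣♣.,, 
   ,~,,.,, 
   ,,,~.♣♣ 
   ,,@♣.~. 
   ♣.,,~,, 
   ♣,#,.,# 
           
           
           

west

#          
#          
#     ♣♣.,,
#  .,~,,.,,
#  ,,,,~.♣♣
#  ♣,@.♣.~.
#  ♣♣.,,~,,
#  ,♣,#,.,#
#          
#          
#          

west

##         
##         
##     ♣♣.,
## ♣.,~,,.,
## ,,,,,~.♣
## ,♣@,.♣.~
## ♣♣♣.,,~,
## ,,♣,#,.,
##         
##         
##         

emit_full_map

    ♣♣.,,
♣.,~,,.,,
,,,,,~.♣♣
,♣@,.♣.~.
♣♣♣.,,~,,
,,♣,#,.,#

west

###        
###        
###     ♣♣.
###♣♣.,~,,.
###.,,,,,~.
###♣,@,,.♣.
###,♣♣♣.,,~
###,,,♣,#,.
###        
###        
###        

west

####       
####       
####     ♣♣
####♣♣.,~,,
####.,,,,,~
####♣@♣,,.♣
####,♣♣♣.,,
####,,,♣,#,
####       
####       
####       

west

#####      
#####      
#####     ♣
#####♣♣.,~,
#####.,,,,,
#####@,♣,,.
#####,♣♣♣.,
#####,,,♣,#
#####      
#####      
#####      

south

#####      
#####     ♣
#####♣♣.,~,
#####.,,,,,
#####♣,♣,,.
#####@♣♣♣.,
#####,,,♣,#
#####,,,   
#####      
#####      
#####      

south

#####     ♣
#####♣♣.,~,
#####.,,,,,
#####♣,♣,,.
#####,♣♣♣.,
#####@,,♣,#
#####,,,   
#####,.,   
#####      
#####      
#####      

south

#####♣♣.,~,
#####.,,,,,
#####♣,♣,,.
#####,♣♣♣.,
#####,,,♣,#
#####@,,   
#####,.,   
#####,~♣   
#####      
#####      
#####      

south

#####.,,,,,
#####♣,♣,,.
#####,♣♣♣.,
#####,,,♣,#
#####,,,   
#####@.,   
#####,~♣   
#####,##   
#####      
#####      
#####      

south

#####♣,♣,,.
#####,♣♣♣.,
#####,,,♣,#
#####,,,   
#####,.,   
#####@~♣   
#####,##   
#####♣.,   
#####      
#####      
#####      

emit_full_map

     ♣♣.,,
♣♣.,~,,.,,
.,,,,,~.♣♣
♣,♣,,.♣.~.
,♣♣♣.,,~,,
,,,♣,#,.,#
,,,       
,.,       
@~♣       
,##       
♣.,       

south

#####,♣♣♣.,
#####,,,♣,#
#####,,,   
#####,.,   
#####,~♣   
#####@##   
#####♣.,   
#####♣~.   
#####      
#####      
#####      

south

#####,,,♣,#
#####,,,   
#####,.,   
#####,~♣   
#####,##   
#####@.,   
#####♣~.   
######,.   
#####      
#####      
#####      

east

####,,,♣,#,
####,,,    
####,.,    
####,~♣~   
####,##.   
####♣@,.   
####♣~.#   
#####,..   
####       
####       
####       

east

###,,,♣,#,.
###,,,     
###,.,     
###,~♣~,   
###,##.,   
###♣.@.♣   
###♣~.#,   
####,...   
###        
###        
###        

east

##,,,♣,#,.,
##,,,      
##,.,      
##,~♣~,.   
##,##.,♣   
##♣.,@♣.   
##♣~.#,,   
###,....   
##         
##         
##         

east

#,,,♣,#,.,#
#,,,       
#,.,       
#,~♣~,.,   
#,##.,♣,   
#♣.,.@.,   
#♣~.#,,,   
##,....,   
#          
#          
#          

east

,,,♣,#,.,# 
,,,        
,.,        
,~♣~,.,♣   
,##.,♣,,   
♣.,.♣@,~   
♣~.#,,,,   
#,....,♣   
           
           
           

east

,,♣,#,.,#  
,,         
.,         
~♣~,.,♣♣   
##.,♣,,#   
.,.♣.@~,   
~.#,,,,♣   
,....,♣,   
           
           
           

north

♣♣♣.,,~,,  
,,♣,#,.,#  
,,         
., .,♣,,   
~♣~,.,♣♣   
##.,♣@,#   
.,.♣.,~,   
~.#,,,,♣   
,....,♣,   
           
           

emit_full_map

     ♣♣.,,
♣♣.,~,,.,,
.,,,,,~.♣♣
♣,♣,,.♣.~.
,♣♣♣.,,~,,
,,,♣,#,.,#
,,,       
,., .,♣,, 
,~♣~,.,♣♣ 
,##.,♣@,# 
♣.,.♣.,~, 
♣~.#,,,,♣ 
#,....,♣, 

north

,♣,,.♣.~.  
♣♣♣.,,~,,  
,,♣,#,.,#  
,, ,.,♣,   
., .,♣,,   
~♣~,.@♣♣   
##.,♣,,#   
.,.♣.,~,   
~.#,,,,♣   
,....,♣,   
           

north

,,,,,~.♣♣  
,♣,,.♣.~.  
♣♣♣.,,~,,  
,,♣,#,.,#  
,, ,.,♣,   
., .,@,,   
~♣~,.,♣♣   
##.,♣,,#   
.,.♣.,~,   
~.#,,,,♣   
,....,♣,   

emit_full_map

     ♣♣.,,
♣♣.,~,,.,,
.,,,,,~.♣♣
♣,♣,,.♣.~.
,♣♣♣.,,~,,
,,,♣,#,.,#
,,, ,.,♣, 
,., .,@,, 
,~♣~,.,♣♣ 
,##.,♣,,# 
♣.,.♣.,~, 
♣~.#,,,,♣ 
#,....,♣, 


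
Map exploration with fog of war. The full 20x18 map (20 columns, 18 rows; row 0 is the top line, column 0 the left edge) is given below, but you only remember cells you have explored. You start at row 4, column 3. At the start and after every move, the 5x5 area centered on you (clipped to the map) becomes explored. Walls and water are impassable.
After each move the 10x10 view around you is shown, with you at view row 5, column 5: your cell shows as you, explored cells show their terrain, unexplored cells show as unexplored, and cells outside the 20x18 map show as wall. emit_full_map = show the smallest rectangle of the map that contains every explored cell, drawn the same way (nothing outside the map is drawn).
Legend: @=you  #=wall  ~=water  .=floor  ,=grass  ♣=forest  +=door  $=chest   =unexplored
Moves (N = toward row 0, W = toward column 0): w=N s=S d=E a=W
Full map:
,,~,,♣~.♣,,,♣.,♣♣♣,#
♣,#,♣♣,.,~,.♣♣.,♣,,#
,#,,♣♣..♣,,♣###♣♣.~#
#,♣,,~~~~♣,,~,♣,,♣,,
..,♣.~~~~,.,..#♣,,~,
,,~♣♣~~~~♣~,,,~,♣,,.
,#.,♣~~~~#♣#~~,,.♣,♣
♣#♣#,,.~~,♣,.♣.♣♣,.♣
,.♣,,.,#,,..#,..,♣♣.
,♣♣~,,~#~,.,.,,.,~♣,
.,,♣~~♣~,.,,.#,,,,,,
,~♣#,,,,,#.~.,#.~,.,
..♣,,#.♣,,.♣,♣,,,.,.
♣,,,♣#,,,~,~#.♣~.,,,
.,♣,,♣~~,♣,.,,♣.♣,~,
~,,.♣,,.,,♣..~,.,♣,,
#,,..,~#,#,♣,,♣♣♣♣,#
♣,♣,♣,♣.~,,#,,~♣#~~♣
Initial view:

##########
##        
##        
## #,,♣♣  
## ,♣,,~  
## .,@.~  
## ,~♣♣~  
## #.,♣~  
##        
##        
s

##        
##        
## #,,♣♣  
## ,♣,,~  
## .,♣.~  
## ,~@♣~  
## #.,♣~  
## #♣#,,  
##        
##        

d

#         
#         
# #,,♣♣   
# ,♣,,~~  
# .,♣.~~  
# ,~♣@~~  
# #.,♣~~  
# #♣#,,.  
#         
#         

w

##########
#         
#         
# #,,♣♣.  
# ,♣,,~~  
# .,♣@~~  
# ,~♣♣~~  
# #.,♣~~  
# #♣#,,.  
#         

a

##########
##        
##        
## #,,♣♣. 
## ,♣,,~~ 
## .,@.~~ 
## ,~♣♣~~ 
## #.,♣~~ 
## #♣#,,. 
##        

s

##        
##        
## #,,♣♣. 
## ,♣,,~~ 
## .,♣.~~ 
## ,~@♣~~ 
## #.,♣~~ 
## #♣#,,. 
##        
##        

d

#         
#         
# #,,♣♣.  
# ,♣,,~~  
# .,♣.~~  
# ,~♣@~~  
# #.,♣~~  
# #♣#,,.  
#         
#         

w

##########
#         
#         
# #,,♣♣.  
# ,♣,,~~  
# .,♣@~~  
# ,~♣♣~~  
# #.,♣~~  
# #♣#,,.  
#         

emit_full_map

#,,♣♣.
,♣,,~~
.,♣@~~
,~♣♣~~
#.,♣~~
#♣#,,.

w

##########
##########
#         
#  #,♣♣,  
# #,,♣♣.  
# ,♣,@~~  
# .,♣.~~  
# ,~♣♣~~  
# #.,♣~~  
# #♣#,,.  

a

##########
##########
##        
## ,#,♣♣, 
## #,,♣♣. 
## ,♣@,~~ 
## .,♣.~~ 
## ,~♣♣~~ 
## #.,♣~~ 
## #♣#,,. 

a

##########
##########
###       
###♣,#,♣♣,
###,#,,♣♣.
####,@,,~~
###..,♣.~~
###,,~♣♣~~
### #.,♣~~
### #♣#,,.

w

##########
##########
##########
###,,~,,  
###♣,#,♣♣,
###,#@,♣♣.
####,♣,,~~
###..,♣.~~
###,,~♣♣~~
### #.,♣~~

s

##########
##########
###,,~,,  
###♣,#,♣♣,
###,#,,♣♣.
####,@,,~~
###..,♣.~~
###,,~♣♣~~
### #.,♣~~
### #♣#,,.

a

##########
##########
####,,~,, 
####♣,#,♣♣
####,#,,♣♣
#####@♣,,~
####..,♣.~
####,,~♣♣~
#### #.,♣~
#### #♣#,,

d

##########
##########
###,,~,,  
###♣,#,♣♣,
###,#,,♣♣.
####,@,,~~
###..,♣.~~
###,,~♣♣~~
### #.,♣~~
### #♣#,,.

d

##########
##########
##,,~,,   
##♣,#,♣♣, 
##,#,,♣♣. 
###,♣@,~~ 
##..,♣.~~ 
##,,~♣♣~~ 
## #.,♣~~ 
## #♣#,,. 

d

##########
##########
#,,~,,    
#♣,#,♣♣,  
#,#,,♣♣.  
##,♣,@~~  
#..,♣.~~  
#,,~♣♣~~  
# #.,♣~~  
# #♣#,,.  

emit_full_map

,,~,,  
♣,#,♣♣,
,#,,♣♣.
#,♣,@~~
..,♣.~~
,,~♣♣~~
 #.,♣~~
 #♣#,,.

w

##########
##########
##########
#,,~,,♣~  
#♣,#,♣♣,  
#,#,,@♣.  
##,♣,,~~  
#..,♣.~~  
#,,~♣♣~~  
# #.,♣~~  

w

##########
##########
##########
##########
#,,~,,♣~  
#♣,#,@♣,  
#,#,,♣♣.  
##,♣,,~~  
#..,♣.~~  
#,,~♣♣~~  

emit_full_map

,,~,,♣~
♣,#,@♣,
,#,,♣♣.
#,♣,,~~
..,♣.~~
,,~♣♣~~
 #.,♣~~
 #♣#,,.


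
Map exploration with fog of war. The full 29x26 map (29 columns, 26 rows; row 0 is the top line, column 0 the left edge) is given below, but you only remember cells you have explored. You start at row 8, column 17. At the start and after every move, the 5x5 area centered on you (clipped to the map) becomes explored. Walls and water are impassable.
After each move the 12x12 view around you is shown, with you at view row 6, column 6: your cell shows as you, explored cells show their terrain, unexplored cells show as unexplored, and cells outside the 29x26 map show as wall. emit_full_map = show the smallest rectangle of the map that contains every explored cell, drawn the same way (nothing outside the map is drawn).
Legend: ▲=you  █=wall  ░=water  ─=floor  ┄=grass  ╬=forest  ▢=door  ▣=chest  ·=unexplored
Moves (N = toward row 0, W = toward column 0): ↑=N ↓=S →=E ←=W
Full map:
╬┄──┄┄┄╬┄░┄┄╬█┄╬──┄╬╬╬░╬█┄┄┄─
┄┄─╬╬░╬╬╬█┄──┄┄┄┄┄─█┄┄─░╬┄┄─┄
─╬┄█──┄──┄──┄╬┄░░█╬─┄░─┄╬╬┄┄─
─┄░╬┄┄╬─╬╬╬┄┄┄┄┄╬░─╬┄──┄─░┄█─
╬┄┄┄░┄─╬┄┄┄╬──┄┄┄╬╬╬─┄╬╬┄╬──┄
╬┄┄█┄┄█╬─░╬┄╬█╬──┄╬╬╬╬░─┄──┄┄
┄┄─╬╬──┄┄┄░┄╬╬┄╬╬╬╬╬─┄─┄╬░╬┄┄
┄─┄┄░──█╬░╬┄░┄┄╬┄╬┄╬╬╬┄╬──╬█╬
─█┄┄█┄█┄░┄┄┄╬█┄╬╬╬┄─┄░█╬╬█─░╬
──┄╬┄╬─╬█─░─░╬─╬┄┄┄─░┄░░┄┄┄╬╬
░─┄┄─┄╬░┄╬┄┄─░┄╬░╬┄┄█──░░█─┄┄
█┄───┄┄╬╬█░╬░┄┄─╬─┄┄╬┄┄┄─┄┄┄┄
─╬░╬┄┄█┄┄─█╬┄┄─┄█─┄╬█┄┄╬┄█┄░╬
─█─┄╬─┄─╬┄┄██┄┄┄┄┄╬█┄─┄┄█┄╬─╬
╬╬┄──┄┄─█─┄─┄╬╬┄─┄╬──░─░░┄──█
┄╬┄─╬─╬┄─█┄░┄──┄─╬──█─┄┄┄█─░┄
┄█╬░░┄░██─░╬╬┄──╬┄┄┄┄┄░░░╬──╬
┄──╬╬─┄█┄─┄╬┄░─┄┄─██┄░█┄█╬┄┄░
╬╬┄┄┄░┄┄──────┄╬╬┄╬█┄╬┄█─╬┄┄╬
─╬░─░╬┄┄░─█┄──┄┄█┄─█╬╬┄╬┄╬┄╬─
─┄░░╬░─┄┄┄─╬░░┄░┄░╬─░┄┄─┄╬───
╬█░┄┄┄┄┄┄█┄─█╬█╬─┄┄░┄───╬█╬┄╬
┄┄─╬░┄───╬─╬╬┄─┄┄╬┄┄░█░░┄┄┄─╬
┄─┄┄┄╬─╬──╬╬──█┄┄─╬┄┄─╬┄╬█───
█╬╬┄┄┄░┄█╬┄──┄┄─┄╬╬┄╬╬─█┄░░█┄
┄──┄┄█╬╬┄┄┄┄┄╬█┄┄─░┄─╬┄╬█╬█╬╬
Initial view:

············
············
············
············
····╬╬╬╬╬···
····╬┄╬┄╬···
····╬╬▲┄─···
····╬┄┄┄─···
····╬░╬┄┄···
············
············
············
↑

············
············
············
············
····──┄╬╬···
····╬╬╬╬╬···
····╬┄▲┄╬···
····╬╬╬┄─···
····╬┄┄┄─···
····╬░╬┄┄···
············
············

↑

············
············
············
············
····┄┄╬╬╬···
····──┄╬╬···
····╬╬▲╬╬···
····╬┄╬┄╬···
····╬╬╬┄─···
····╬┄┄┄─···
····╬░╬┄┄···
············

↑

████████████
············
············
············
····┄╬░─╬···
····┄┄╬╬╬···
····──▲╬╬···
····╬╬╬╬╬···
····╬┄╬┄╬···
····╬╬╬┄─···
····╬┄┄┄─···
····╬░╬┄┄···

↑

████████████
████████████
············
············
····░░█╬─···
····┄╬░─╬···
····┄┄▲╬╬···
····──┄╬╬···
····╬╬╬╬╬···
····╬┄╬┄╬···
····╬╬╬┄─···
····╬┄┄┄─···

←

████████████
████████████
············
············
····┄░░█╬─··
····┄┄╬░─╬··
····┄┄▲╬╬╬··
····╬──┄╬╬··
····┄╬╬╬╬╬··
·····╬┄╬┄╬··
·····╬╬╬┄─··
·····╬┄┄┄─··

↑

████████████
████████████
████████████
············
····┄┄┄┄─···
····┄░░█╬─··
····┄┄▲░─╬··
····┄┄┄╬╬╬··
····╬──┄╬╬··
····┄╬╬╬╬╬··
·····╬┄╬┄╬··
·····╬╬╬┄─··

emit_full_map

┄┄┄┄─·
┄░░█╬─
┄┄▲░─╬
┄┄┄╬╬╬
╬──┄╬╬
┄╬╬╬╬╬
·╬┄╬┄╬
·╬╬╬┄─
·╬┄┄┄─
·╬░╬┄┄

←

████████████
████████████
████████████
············
····┄┄┄┄┄─··
····╬┄░░█╬─·
····┄┄▲╬░─╬·
····─┄┄┄╬╬╬·
····█╬──┄╬╬·
·····┄╬╬╬╬╬·
······╬┄╬┄╬·
······╬╬╬┄─·

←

████████████
████████████
████████████
············
····─┄┄┄┄┄─·
····┄╬┄░░█╬─
····┄┄▲┄╬░─╬
····──┄┄┄╬╬╬
····╬█╬──┄╬╬
······┄╬╬╬╬╬
·······╬┄╬┄╬
·······╬╬╬┄─

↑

████████████
████████████
████████████
████████████
····╬█┄╬─···
····─┄┄┄┄┄─·
····┄╬▲░░█╬─
····┄┄┄┄╬░─╬
····──┄┄┄╬╬╬
····╬█╬──┄╬╬
······┄╬╬╬╬╬
·······╬┄╬┄╬

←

████████████
████████████
████████████
████████████
····┄╬█┄╬─··
····──┄┄┄┄┄─
····─┄▲┄░░█╬
····┄┄┄┄┄╬░─
····╬──┄┄┄╬╬
·····╬█╬──┄╬
·······┄╬╬╬╬
········╬┄╬┄

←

████████████
████████████
████████████
████████████
····┄┄╬█┄╬─·
····┄──┄┄┄┄┄
····──▲╬┄░░█
····╬┄┄┄┄┄╬░
····┄╬──┄┄┄╬
······╬█╬──┄
········┄╬╬╬
·········╬┄╬

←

████████████
████████████
████████████
████████████
····░┄┄╬█┄╬─
····█┄──┄┄┄┄
····┄─▲┄╬┄░░
····╬╬┄┄┄┄┄╬
····┄┄╬──┄┄┄
·······╬█╬──
·········┄╬╬
··········╬┄

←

████████████
████████████
████████████
████████████
····┄░┄┄╬█┄╬
····╬█┄──┄┄┄
····─┄▲─┄╬┄░
····╬╬╬┄┄┄┄┄
····┄┄┄╬──┄┄
········╬█╬─
··········┄╬
···········╬

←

████████████
████████████
████████████
████████████
····╬┄░┄┄╬█┄
····╬╬█┄──┄┄
····──▲──┄╬┄
····─╬╬╬┄┄┄┄
····╬┄┄┄╬──┄
·········╬█╬
···········┄
············

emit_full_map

╬┄░┄┄╬█┄╬─···
╬╬█┄──┄┄┄┄┄─·
──▲──┄╬┄░░█╬─
─╬╬╬┄┄┄┄┄╬░─╬
╬┄┄┄╬──┄┄┄╬╬╬
·····╬█╬──┄╬╬
·······┄╬╬╬╬╬
········╬┄╬┄╬
········╬╬╬┄─
········╬┄┄┄─
········╬░╬┄┄

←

████████████
████████████
████████████
████████████
····┄╬┄░┄┄╬█
····╬╬╬█┄──┄
····┄─▲┄──┄╬
····╬─╬╬╬┄┄┄
····─╬┄┄┄╬──
··········╬█
············
············

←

████████████
████████████
████████████
████████████
····┄┄╬┄░┄┄╬
····░╬╬╬█┄──
····─┄▲─┄──┄
····┄╬─╬╬╬┄┄
····┄─╬┄┄┄╬─
···········╬
············
············

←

████████████
████████████
████████████
████████████
····┄┄┄╬┄░┄┄
····╬░╬╬╬█┄─
····──▲──┄──
····┄┄╬─╬╬╬┄
····░┄─╬┄┄┄╬
············
············
············

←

████████████
████████████
████████████
████████████
█···─┄┄┄╬┄░┄
█···╬╬░╬╬╬█┄
█···█─▲┄──┄─
█···╬┄┄╬─╬╬╬
█···┄░┄─╬┄┄┄
█···········
█···········
█···········

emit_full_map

─┄┄┄╬┄░┄┄╬█┄╬─···
╬╬░╬╬╬█┄──┄┄┄┄┄─·
█─▲┄──┄──┄╬┄░░█╬─
╬┄┄╬─╬╬╬┄┄┄┄┄╬░─╬
┄░┄─╬┄┄┄╬──┄┄┄╬╬╬
·········╬█╬──┄╬╬
···········┄╬╬╬╬╬
············╬┄╬┄╬
············╬╬╬┄─
············╬┄┄┄─
············╬░╬┄┄

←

████████████
████████████
████████████
████████████
██··──┄┄┄╬┄░
██··─╬╬░╬╬╬█
██··┄█▲─┄──┄
██··░╬┄┄╬─╬╬
██··┄┄░┄─╬┄┄
██··········
██··········
██··········

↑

████████████
████████████
████████████
████████████
████████████
██··──┄┄┄╬┄░
██··─╬▲░╬╬╬█
██··┄█──┄──┄
██··░╬┄┄╬─╬╬
██··┄┄░┄─╬┄┄
██··········
██··········

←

████████████
████████████
████████████
████████████
████████████
███·┄──┄┄┄╬┄
███·┄─▲╬░╬╬╬
███·╬┄█──┄──
███·┄░╬┄┄╬─╬
███··┄┄░┄─╬┄
███·········
███·········

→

████████████
████████████
████████████
████████████
████████████
██·┄──┄┄┄╬┄░
██·┄─╬▲░╬╬╬█
██·╬┄█──┄──┄
██·┄░╬┄┄╬─╬╬
██··┄┄░┄─╬┄┄
██··········
██··········

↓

████████████
████████████
████████████
████████████
██·┄──┄┄┄╬┄░
██·┄─╬╬░╬╬╬█
██·╬┄█▲─┄──┄
██·┄░╬┄┄╬─╬╬
██··┄┄░┄─╬┄┄
██··········
██··········
██··········

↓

████████████
████████████
████████████
██·┄──┄┄┄╬┄░
██·┄─╬╬░╬╬╬█
██·╬┄█──┄──┄
██·┄░╬▲┄╬─╬╬
██··┄┄░┄─╬┄┄
██··┄█┄┄█···
██··········
██··········
██··········

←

████████████
████████████
████████████
███·┄──┄┄┄╬┄
███·┄─╬╬░╬╬╬
███·╬┄█──┄──
███·┄░▲┄┄╬─╬
███·┄┄┄░┄─╬┄
███·┄┄█┄┄█··
███·········
███·········
███·········

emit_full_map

┄──┄┄┄╬┄░┄┄╬█┄╬─···
┄─╬╬░╬╬╬█┄──┄┄┄┄┄─·
╬┄█──┄──┄──┄╬┄░░█╬─
┄░▲┄┄╬─╬╬╬┄┄┄┄┄╬░─╬
┄┄┄░┄─╬┄┄┄╬──┄┄┄╬╬╬
┄┄█┄┄█·····╬█╬──┄╬╬
·············┄╬╬╬╬╬
··············╬┄╬┄╬
··············╬╬╬┄─
··············╬┄┄┄─
··············╬░╬┄┄


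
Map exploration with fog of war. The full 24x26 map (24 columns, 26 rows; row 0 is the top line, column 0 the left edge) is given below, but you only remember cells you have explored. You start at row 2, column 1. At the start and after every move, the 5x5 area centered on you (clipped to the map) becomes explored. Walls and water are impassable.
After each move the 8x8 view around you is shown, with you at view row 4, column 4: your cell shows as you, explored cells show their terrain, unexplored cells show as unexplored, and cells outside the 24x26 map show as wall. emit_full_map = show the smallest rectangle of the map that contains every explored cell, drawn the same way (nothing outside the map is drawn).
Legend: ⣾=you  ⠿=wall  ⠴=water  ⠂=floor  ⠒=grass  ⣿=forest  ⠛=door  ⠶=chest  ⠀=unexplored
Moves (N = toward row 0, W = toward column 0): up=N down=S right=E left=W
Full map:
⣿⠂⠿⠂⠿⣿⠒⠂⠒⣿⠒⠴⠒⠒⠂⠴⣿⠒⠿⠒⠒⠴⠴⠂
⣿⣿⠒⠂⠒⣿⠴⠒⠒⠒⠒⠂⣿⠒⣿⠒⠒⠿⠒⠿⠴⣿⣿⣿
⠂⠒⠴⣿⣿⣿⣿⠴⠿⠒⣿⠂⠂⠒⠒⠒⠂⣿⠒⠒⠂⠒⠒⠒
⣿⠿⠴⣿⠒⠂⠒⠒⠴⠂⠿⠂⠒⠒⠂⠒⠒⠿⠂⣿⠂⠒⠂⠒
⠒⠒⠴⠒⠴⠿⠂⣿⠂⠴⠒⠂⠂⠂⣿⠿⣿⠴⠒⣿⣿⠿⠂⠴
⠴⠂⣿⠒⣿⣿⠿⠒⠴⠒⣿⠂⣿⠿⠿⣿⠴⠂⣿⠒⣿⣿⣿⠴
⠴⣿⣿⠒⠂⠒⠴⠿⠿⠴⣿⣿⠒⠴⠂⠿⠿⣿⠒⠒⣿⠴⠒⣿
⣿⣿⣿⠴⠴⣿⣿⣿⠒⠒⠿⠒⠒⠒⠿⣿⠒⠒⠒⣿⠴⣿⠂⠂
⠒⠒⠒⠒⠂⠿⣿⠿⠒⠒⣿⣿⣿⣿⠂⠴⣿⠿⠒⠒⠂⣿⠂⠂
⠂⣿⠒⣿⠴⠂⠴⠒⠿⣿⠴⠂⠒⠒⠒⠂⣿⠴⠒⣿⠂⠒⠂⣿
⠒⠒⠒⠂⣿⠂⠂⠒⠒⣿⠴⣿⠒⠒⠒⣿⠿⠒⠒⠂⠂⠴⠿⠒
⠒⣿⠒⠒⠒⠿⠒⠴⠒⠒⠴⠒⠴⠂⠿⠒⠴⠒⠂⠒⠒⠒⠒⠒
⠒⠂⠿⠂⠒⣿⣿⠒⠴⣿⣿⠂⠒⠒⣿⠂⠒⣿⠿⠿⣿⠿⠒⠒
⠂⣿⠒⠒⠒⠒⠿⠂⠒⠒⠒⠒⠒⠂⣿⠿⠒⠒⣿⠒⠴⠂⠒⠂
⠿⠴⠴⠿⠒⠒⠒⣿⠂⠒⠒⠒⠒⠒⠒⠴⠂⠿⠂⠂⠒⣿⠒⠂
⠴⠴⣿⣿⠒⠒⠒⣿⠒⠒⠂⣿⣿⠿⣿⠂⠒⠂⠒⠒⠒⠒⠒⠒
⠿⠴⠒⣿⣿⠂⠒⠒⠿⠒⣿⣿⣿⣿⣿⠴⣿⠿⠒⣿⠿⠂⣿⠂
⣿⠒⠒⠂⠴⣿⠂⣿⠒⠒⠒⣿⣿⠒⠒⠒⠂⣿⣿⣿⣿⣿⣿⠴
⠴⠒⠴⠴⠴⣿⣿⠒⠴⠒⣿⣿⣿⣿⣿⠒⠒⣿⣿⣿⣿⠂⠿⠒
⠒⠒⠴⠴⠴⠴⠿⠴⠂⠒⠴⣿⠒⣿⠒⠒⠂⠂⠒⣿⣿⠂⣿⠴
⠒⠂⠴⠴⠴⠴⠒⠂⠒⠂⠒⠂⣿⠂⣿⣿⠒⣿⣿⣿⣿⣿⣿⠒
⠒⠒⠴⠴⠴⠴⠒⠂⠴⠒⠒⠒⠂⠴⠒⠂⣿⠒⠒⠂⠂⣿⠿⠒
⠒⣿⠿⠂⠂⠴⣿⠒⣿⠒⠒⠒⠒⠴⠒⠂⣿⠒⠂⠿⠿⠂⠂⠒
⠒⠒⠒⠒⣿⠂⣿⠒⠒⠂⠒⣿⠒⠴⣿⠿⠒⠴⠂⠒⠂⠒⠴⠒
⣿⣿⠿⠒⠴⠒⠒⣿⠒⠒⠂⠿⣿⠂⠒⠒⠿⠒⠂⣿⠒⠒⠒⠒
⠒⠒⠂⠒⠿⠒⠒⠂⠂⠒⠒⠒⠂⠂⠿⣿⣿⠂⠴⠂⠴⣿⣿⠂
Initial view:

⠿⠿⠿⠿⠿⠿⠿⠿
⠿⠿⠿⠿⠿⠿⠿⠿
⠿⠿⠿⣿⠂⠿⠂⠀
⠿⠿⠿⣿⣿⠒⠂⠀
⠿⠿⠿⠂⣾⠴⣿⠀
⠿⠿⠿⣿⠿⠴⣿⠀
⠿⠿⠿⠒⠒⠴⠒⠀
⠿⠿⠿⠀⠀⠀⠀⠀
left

⠿⠿⠿⠿⠿⠿⠿⠿
⠿⠿⠿⠿⠿⠿⠿⠿
⠿⠿⠿⠿⣿⠂⠿⠂
⠿⠿⠿⠿⣿⣿⠒⠂
⠿⠿⠿⠿⣾⠒⠴⣿
⠿⠿⠿⠿⣿⠿⠴⣿
⠿⠿⠿⠿⠒⠒⠴⠒
⠿⠿⠿⠿⠀⠀⠀⠀

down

⠿⠿⠿⠿⠿⠿⠿⠿
⠿⠿⠿⠿⣿⠂⠿⠂
⠿⠿⠿⠿⣿⣿⠒⠂
⠿⠿⠿⠿⠂⠒⠴⣿
⠿⠿⠿⠿⣾⠿⠴⣿
⠿⠿⠿⠿⠒⠒⠴⠒
⠿⠿⠿⠿⠴⠂⣿⠀
⠿⠿⠿⠿⠀⠀⠀⠀

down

⠿⠿⠿⠿⣿⠂⠿⠂
⠿⠿⠿⠿⣿⣿⠒⠂
⠿⠿⠿⠿⠂⠒⠴⣿
⠿⠿⠿⠿⣿⠿⠴⣿
⠿⠿⠿⠿⣾⠒⠴⠒
⠿⠿⠿⠿⠴⠂⣿⠀
⠿⠿⠿⠿⠴⣿⣿⠀
⠿⠿⠿⠿⠀⠀⠀⠀

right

⠿⠿⠿⣿⠂⠿⠂⠀
⠿⠿⠿⣿⣿⠒⠂⠀
⠿⠿⠿⠂⠒⠴⣿⠀
⠿⠿⠿⣿⠿⠴⣿⠀
⠿⠿⠿⠒⣾⠴⠒⠀
⠿⠿⠿⠴⠂⣿⠒⠀
⠿⠿⠿⠴⣿⣿⠒⠀
⠿⠿⠿⠀⠀⠀⠀⠀

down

⠿⠿⠿⣿⣿⠒⠂⠀
⠿⠿⠿⠂⠒⠴⣿⠀
⠿⠿⠿⣿⠿⠴⣿⠀
⠿⠿⠿⠒⠒⠴⠒⠀
⠿⠿⠿⠴⣾⣿⠒⠀
⠿⠿⠿⠴⣿⣿⠒⠀
⠿⠿⠿⣿⣿⣿⠴⠀
⠿⠿⠿⠀⠀⠀⠀⠀

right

⠿⠿⣿⣿⠒⠂⠀⠀
⠿⠿⠂⠒⠴⣿⠀⠀
⠿⠿⣿⠿⠴⣿⠒⠀
⠿⠿⠒⠒⠴⠒⠴⠀
⠿⠿⠴⠂⣾⠒⣿⠀
⠿⠿⠴⣿⣿⠒⠂⠀
⠿⠿⣿⣿⣿⠴⠴⠀
⠿⠿⠀⠀⠀⠀⠀⠀

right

⠿⣿⣿⠒⠂⠀⠀⠀
⠿⠂⠒⠴⣿⠀⠀⠀
⠿⣿⠿⠴⣿⠒⠂⠀
⠿⠒⠒⠴⠒⠴⠿⠀
⠿⠴⠂⣿⣾⣿⣿⠀
⠿⠴⣿⣿⠒⠂⠒⠀
⠿⣿⣿⣿⠴⠴⣿⠀
⠿⠀⠀⠀⠀⠀⠀⠀

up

⠿⣿⠂⠿⠂⠀⠀⠀
⠿⣿⣿⠒⠂⠀⠀⠀
⠿⠂⠒⠴⣿⣿⣿⠀
⠿⣿⠿⠴⣿⠒⠂⠀
⠿⠒⠒⠴⣾⠴⠿⠀
⠿⠴⠂⣿⠒⣿⣿⠀
⠿⠴⣿⣿⠒⠂⠒⠀
⠿⣿⣿⣿⠴⠴⣿⠀

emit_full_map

⣿⠂⠿⠂⠀⠀
⣿⣿⠒⠂⠀⠀
⠂⠒⠴⣿⣿⣿
⣿⠿⠴⣿⠒⠂
⠒⠒⠴⣾⠴⠿
⠴⠂⣿⠒⣿⣿
⠴⣿⣿⠒⠂⠒
⣿⣿⣿⠴⠴⣿

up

⠿⠿⠿⠿⠿⠿⠿⠿
⠿⣿⠂⠿⠂⠀⠀⠀
⠿⣿⣿⠒⠂⠒⣿⠀
⠿⠂⠒⠴⣿⣿⣿⠀
⠿⣿⠿⠴⣾⠒⠂⠀
⠿⠒⠒⠴⠒⠴⠿⠀
⠿⠴⠂⣿⠒⣿⣿⠀
⠿⠴⣿⣿⠒⠂⠒⠀

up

⠿⠿⠿⠿⠿⠿⠿⠿
⠿⠿⠿⠿⠿⠿⠿⠿
⠿⣿⠂⠿⠂⠿⣿⠀
⠿⣿⣿⠒⠂⠒⣿⠀
⠿⠂⠒⠴⣾⣿⣿⠀
⠿⣿⠿⠴⣿⠒⠂⠀
⠿⠒⠒⠴⠒⠴⠿⠀
⠿⠴⠂⣿⠒⣿⣿⠀

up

⠿⠿⠿⠿⠿⠿⠿⠿
⠿⠿⠿⠿⠿⠿⠿⠿
⠿⠿⠿⠿⠿⠿⠿⠿
⠿⣿⠂⠿⠂⠿⣿⠀
⠿⣿⣿⠒⣾⠒⣿⠀
⠿⠂⠒⠴⣿⣿⣿⠀
⠿⣿⠿⠴⣿⠒⠂⠀
⠿⠒⠒⠴⠒⠴⠿⠀

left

⠿⠿⠿⠿⠿⠿⠿⠿
⠿⠿⠿⠿⠿⠿⠿⠿
⠿⠿⠿⠿⠿⠿⠿⠿
⠿⠿⣿⠂⠿⠂⠿⣿
⠿⠿⣿⣿⣾⠂⠒⣿
⠿⠿⠂⠒⠴⣿⣿⣿
⠿⠿⣿⠿⠴⣿⠒⠂
⠿⠿⠒⠒⠴⠒⠴⠿

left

⠿⠿⠿⠿⠿⠿⠿⠿
⠿⠿⠿⠿⠿⠿⠿⠿
⠿⠿⠿⠿⠿⠿⠿⠿
⠿⠿⠿⣿⠂⠿⠂⠿
⠿⠿⠿⣿⣾⠒⠂⠒
⠿⠿⠿⠂⠒⠴⣿⣿
⠿⠿⠿⣿⠿⠴⣿⠒
⠿⠿⠿⠒⠒⠴⠒⠴

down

⠿⠿⠿⠿⠿⠿⠿⠿
⠿⠿⠿⠿⠿⠿⠿⠿
⠿⠿⠿⣿⠂⠿⠂⠿
⠿⠿⠿⣿⣿⠒⠂⠒
⠿⠿⠿⠂⣾⠴⣿⣿
⠿⠿⠿⣿⠿⠴⣿⠒
⠿⠿⠿⠒⠒⠴⠒⠴
⠿⠿⠿⠴⠂⣿⠒⣿

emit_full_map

⣿⠂⠿⠂⠿⣿
⣿⣿⠒⠂⠒⣿
⠂⣾⠴⣿⣿⣿
⣿⠿⠴⣿⠒⠂
⠒⠒⠴⠒⠴⠿
⠴⠂⣿⠒⣿⣿
⠴⣿⣿⠒⠂⠒
⣿⣿⣿⠴⠴⣿

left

⠿⠿⠿⠿⠿⠿⠿⠿
⠿⠿⠿⠿⠿⠿⠿⠿
⠿⠿⠿⠿⣿⠂⠿⠂
⠿⠿⠿⠿⣿⣿⠒⠂
⠿⠿⠿⠿⣾⠒⠴⣿
⠿⠿⠿⠿⣿⠿⠴⣿
⠿⠿⠿⠿⠒⠒⠴⠒
⠿⠿⠿⠿⠴⠂⣿⠒

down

⠿⠿⠿⠿⠿⠿⠿⠿
⠿⠿⠿⠿⣿⠂⠿⠂
⠿⠿⠿⠿⣿⣿⠒⠂
⠿⠿⠿⠿⠂⠒⠴⣿
⠿⠿⠿⠿⣾⠿⠴⣿
⠿⠿⠿⠿⠒⠒⠴⠒
⠿⠿⠿⠿⠴⠂⣿⠒
⠿⠿⠿⠿⠴⣿⣿⠒

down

⠿⠿⠿⠿⣿⠂⠿⠂
⠿⠿⠿⠿⣿⣿⠒⠂
⠿⠿⠿⠿⠂⠒⠴⣿
⠿⠿⠿⠿⣿⠿⠴⣿
⠿⠿⠿⠿⣾⠒⠴⠒
⠿⠿⠿⠿⠴⠂⣿⠒
⠿⠿⠿⠿⠴⣿⣿⠒
⠿⠿⠿⠿⣿⣿⣿⠴

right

⠿⠿⠿⣿⠂⠿⠂⠿
⠿⠿⠿⣿⣿⠒⠂⠒
⠿⠿⠿⠂⠒⠴⣿⣿
⠿⠿⠿⣿⠿⠴⣿⠒
⠿⠿⠿⠒⣾⠴⠒⠴
⠿⠿⠿⠴⠂⣿⠒⣿
⠿⠿⠿⠴⣿⣿⠒⠂
⠿⠿⠿⣿⣿⣿⠴⠴

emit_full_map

⣿⠂⠿⠂⠿⣿
⣿⣿⠒⠂⠒⣿
⠂⠒⠴⣿⣿⣿
⣿⠿⠴⣿⠒⠂
⠒⣾⠴⠒⠴⠿
⠴⠂⣿⠒⣿⣿
⠴⣿⣿⠒⠂⠒
⣿⣿⣿⠴⠴⣿

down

⠿⠿⠿⣿⣿⠒⠂⠒
⠿⠿⠿⠂⠒⠴⣿⣿
⠿⠿⠿⣿⠿⠴⣿⠒
⠿⠿⠿⠒⠒⠴⠒⠴
⠿⠿⠿⠴⣾⣿⠒⣿
⠿⠿⠿⠴⣿⣿⠒⠂
⠿⠿⠿⣿⣿⣿⠴⠴
⠿⠿⠿⠀⠀⠀⠀⠀

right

⠿⠿⣿⣿⠒⠂⠒⣿
⠿⠿⠂⠒⠴⣿⣿⣿
⠿⠿⣿⠿⠴⣿⠒⠂
⠿⠿⠒⠒⠴⠒⠴⠿
⠿⠿⠴⠂⣾⠒⣿⣿
⠿⠿⠴⣿⣿⠒⠂⠒
⠿⠿⣿⣿⣿⠴⠴⣿
⠿⠿⠀⠀⠀⠀⠀⠀

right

⠿⣿⣿⠒⠂⠒⣿⠀
⠿⠂⠒⠴⣿⣿⣿⠀
⠿⣿⠿⠴⣿⠒⠂⠀
⠿⠒⠒⠴⠒⠴⠿⠀
⠿⠴⠂⣿⣾⣿⣿⠀
⠿⠴⣿⣿⠒⠂⠒⠀
⠿⣿⣿⣿⠴⠴⣿⠀
⠿⠀⠀⠀⠀⠀⠀⠀

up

⠿⣿⠂⠿⠂⠿⣿⠀
⠿⣿⣿⠒⠂⠒⣿⠀
⠿⠂⠒⠴⣿⣿⣿⠀
⠿⣿⠿⠴⣿⠒⠂⠀
⠿⠒⠒⠴⣾⠴⠿⠀
⠿⠴⠂⣿⠒⣿⣿⠀
⠿⠴⣿⣿⠒⠂⠒⠀
⠿⣿⣿⣿⠴⠴⣿⠀

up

⠿⠿⠿⠿⠿⠿⠿⠿
⠿⣿⠂⠿⠂⠿⣿⠀
⠿⣿⣿⠒⠂⠒⣿⠀
⠿⠂⠒⠴⣿⣿⣿⠀
⠿⣿⠿⠴⣾⠒⠂⠀
⠿⠒⠒⠴⠒⠴⠿⠀
⠿⠴⠂⣿⠒⣿⣿⠀
⠿⠴⣿⣿⠒⠂⠒⠀

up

⠿⠿⠿⠿⠿⠿⠿⠿
⠿⠿⠿⠿⠿⠿⠿⠿
⠿⣿⠂⠿⠂⠿⣿⠀
⠿⣿⣿⠒⠂⠒⣿⠀
⠿⠂⠒⠴⣾⣿⣿⠀
⠿⣿⠿⠴⣿⠒⠂⠀
⠿⠒⠒⠴⠒⠴⠿⠀
⠿⠴⠂⣿⠒⣿⣿⠀

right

⠿⠿⠿⠿⠿⠿⠿⠿
⠿⠿⠿⠿⠿⠿⠿⠿
⣿⠂⠿⠂⠿⣿⠒⠀
⣿⣿⠒⠂⠒⣿⠴⠀
⠂⠒⠴⣿⣾⣿⣿⠀
⣿⠿⠴⣿⠒⠂⠒⠀
⠒⠒⠴⠒⠴⠿⠂⠀
⠴⠂⣿⠒⣿⣿⠀⠀

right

⠿⠿⠿⠿⠿⠿⠿⠿
⠿⠿⠿⠿⠿⠿⠿⠿
⠂⠿⠂⠿⣿⠒⠂⠀
⣿⠒⠂⠒⣿⠴⠒⠀
⠒⠴⣿⣿⣾⣿⠴⠀
⠿⠴⣿⠒⠂⠒⠒⠀
⠒⠴⠒⠴⠿⠂⣿⠀
⠂⣿⠒⣿⣿⠀⠀⠀

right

⠿⠿⠿⠿⠿⠿⠿⠿
⠿⠿⠿⠿⠿⠿⠿⠿
⠿⠂⠿⣿⠒⠂⠒⠀
⠒⠂⠒⣿⠴⠒⠒⠀
⠴⣿⣿⣿⣾⠴⠿⠀
⠴⣿⠒⠂⠒⠒⠴⠀
⠴⠒⠴⠿⠂⣿⠂⠀
⣿⠒⣿⣿⠀⠀⠀⠀

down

⠿⠿⠿⠿⠿⠿⠿⠿
⠿⠂⠿⣿⠒⠂⠒⠀
⠒⠂⠒⣿⠴⠒⠒⠀
⠴⣿⣿⣿⣿⠴⠿⠀
⠴⣿⠒⠂⣾⠒⠴⠀
⠴⠒⠴⠿⠂⣿⠂⠀
⣿⠒⣿⣿⠿⠒⠴⠀
⣿⠒⠂⠒⠀⠀⠀⠀

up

⠿⠿⠿⠿⠿⠿⠿⠿
⠿⠿⠿⠿⠿⠿⠿⠿
⠿⠂⠿⣿⠒⠂⠒⠀
⠒⠂⠒⣿⠴⠒⠒⠀
⠴⣿⣿⣿⣾⠴⠿⠀
⠴⣿⠒⠂⠒⠒⠴⠀
⠴⠒⠴⠿⠂⣿⠂⠀
⣿⠒⣿⣿⠿⠒⠴⠀

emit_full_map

⣿⠂⠿⠂⠿⣿⠒⠂⠒
⣿⣿⠒⠂⠒⣿⠴⠒⠒
⠂⠒⠴⣿⣿⣿⣾⠴⠿
⣿⠿⠴⣿⠒⠂⠒⠒⠴
⠒⠒⠴⠒⠴⠿⠂⣿⠂
⠴⠂⣿⠒⣿⣿⠿⠒⠴
⠴⣿⣿⠒⠂⠒⠀⠀⠀
⣿⣿⣿⠴⠴⣿⠀⠀⠀

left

⠿⠿⠿⠿⠿⠿⠿⠿
⠿⠿⠿⠿⠿⠿⠿⠿
⠂⠿⠂⠿⣿⠒⠂⠒
⣿⠒⠂⠒⣿⠴⠒⠒
⠒⠴⣿⣿⣾⣿⠴⠿
⠿⠴⣿⠒⠂⠒⠒⠴
⠒⠴⠒⠴⠿⠂⣿⠂
⠂⣿⠒⣿⣿⠿⠒⠴

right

⠿⠿⠿⠿⠿⠿⠿⠿
⠿⠿⠿⠿⠿⠿⠿⠿
⠿⠂⠿⣿⠒⠂⠒⠀
⠒⠂⠒⣿⠴⠒⠒⠀
⠴⣿⣿⣿⣾⠴⠿⠀
⠴⣿⠒⠂⠒⠒⠴⠀
⠴⠒⠴⠿⠂⣿⠂⠀
⣿⠒⣿⣿⠿⠒⠴⠀

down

⠿⠿⠿⠿⠿⠿⠿⠿
⠿⠂⠿⣿⠒⠂⠒⠀
⠒⠂⠒⣿⠴⠒⠒⠀
⠴⣿⣿⣿⣿⠴⠿⠀
⠴⣿⠒⠂⣾⠒⠴⠀
⠴⠒⠴⠿⠂⣿⠂⠀
⣿⠒⣿⣿⠿⠒⠴⠀
⣿⠒⠂⠒⠀⠀⠀⠀

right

⠿⠿⠿⠿⠿⠿⠿⠿
⠂⠿⣿⠒⠂⠒⠀⠀
⠂⠒⣿⠴⠒⠒⠒⠀
⣿⣿⣿⣿⠴⠿⠒⠀
⣿⠒⠂⠒⣾⠴⠂⠀
⠒⠴⠿⠂⣿⠂⠴⠀
⠒⣿⣿⠿⠒⠴⠒⠀
⠒⠂⠒⠀⠀⠀⠀⠀

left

⠿⠿⠿⠿⠿⠿⠿⠿
⠿⠂⠿⣿⠒⠂⠒⠀
⠒⠂⠒⣿⠴⠒⠒⠒
⠴⣿⣿⣿⣿⠴⠿⠒
⠴⣿⠒⠂⣾⠒⠴⠂
⠴⠒⠴⠿⠂⣿⠂⠴
⣿⠒⣿⣿⠿⠒⠴⠒
⣿⠒⠂⠒⠀⠀⠀⠀

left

⠿⠿⠿⠿⠿⠿⠿⠿
⠂⠿⠂⠿⣿⠒⠂⠒
⣿⠒⠂⠒⣿⠴⠒⠒
⠒⠴⣿⣿⣿⣿⠴⠿
⠿⠴⣿⠒⣾⠒⠒⠴
⠒⠴⠒⠴⠿⠂⣿⠂
⠂⣿⠒⣿⣿⠿⠒⠴
⣿⣿⠒⠂⠒⠀⠀⠀

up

⠿⠿⠿⠿⠿⠿⠿⠿
⠿⠿⠿⠿⠿⠿⠿⠿
⠂⠿⠂⠿⣿⠒⠂⠒
⣿⠒⠂⠒⣿⠴⠒⠒
⠒⠴⣿⣿⣾⣿⠴⠿
⠿⠴⣿⠒⠂⠒⠒⠴
⠒⠴⠒⠴⠿⠂⣿⠂
⠂⣿⠒⣿⣿⠿⠒⠴

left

⠿⠿⠿⠿⠿⠿⠿⠿
⠿⠿⠿⠿⠿⠿⠿⠿
⣿⠂⠿⠂⠿⣿⠒⠂
⣿⣿⠒⠂⠒⣿⠴⠒
⠂⠒⠴⣿⣾⣿⣿⠴
⣿⠿⠴⣿⠒⠂⠒⠒
⠒⠒⠴⠒⠴⠿⠂⣿
⠴⠂⣿⠒⣿⣿⠿⠒

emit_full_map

⣿⠂⠿⠂⠿⣿⠒⠂⠒⠀
⣿⣿⠒⠂⠒⣿⠴⠒⠒⠒
⠂⠒⠴⣿⣾⣿⣿⠴⠿⠒
⣿⠿⠴⣿⠒⠂⠒⠒⠴⠂
⠒⠒⠴⠒⠴⠿⠂⣿⠂⠴
⠴⠂⣿⠒⣿⣿⠿⠒⠴⠒
⠴⣿⣿⠒⠂⠒⠀⠀⠀⠀
⣿⣿⣿⠴⠴⣿⠀⠀⠀⠀
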